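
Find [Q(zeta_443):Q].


The degree equals Euler's totient phi(443).
443 = 443
phi(443) = 442

442


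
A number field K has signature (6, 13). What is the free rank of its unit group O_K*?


By Dirichlet's unit theorem:
rank = r1 + r2 - 1
= 6 + 13 - 1
= 18

18


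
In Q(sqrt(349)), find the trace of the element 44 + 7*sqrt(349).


Tr(a + b*sqrt(d)) = (a + b*sqrt(d)) + (a - b*sqrt(d)) = 2a
= 2 * (44)
= 88

88


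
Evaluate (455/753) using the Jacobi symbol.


Compute (455/753) via quadratic reciprocity:
  reciprocity: (455/753) -> +(753/455)
  reduce: (298/455)
  pull out 2: (2/455) = +1  (since 455 mod 8 = 7)
  reciprocity: (149/455) -> +(455/149)
  reduce: (8/149)
  pull out 2: (2/149) = -1  (since 149 mod 8 = 5)
  pull out 2: (2/149) = -1  (since 149 mod 8 = 5)
  pull out 2: (2/149) = -1  (since 149 mod 8 = 5)
  (1/149) = 1
Product of signs = -1

-1


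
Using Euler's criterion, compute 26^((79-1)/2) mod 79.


p = 79 is prime and the exponent is (p-1)/2 = 39, so by Euler's criterion 26^39 = (26/79) = +1 or -1 mod 79.
Compute by square-and-multiply:
  39 = 32 + 4 + 2 + 1 (binary 100111)
  Repeated squaring mod 79: 26^1 = 26, 26^2 = 44, 26^4 = 40, 26^8 = 20, 26^16 = 5, 26^32 = 25
  26^39 = 26^32 * 26^4 * 26^2 * 26^1 = 25 * 40 * 44 * 26 mod 79
    25 * 40 = 1000 = 52 mod 79
    52 * 44 = 2288 = 76 mod 79
    76 * 26 = 1976 = 1 mod 79
  26^39 = 1 mod 79
Result 1: 26 is a quadratic residue mod 79.
26^39 mod 79 = 1

1


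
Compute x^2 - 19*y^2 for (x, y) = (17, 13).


x^2 - d*y^2
= 17^2 - 19*13^2
= 289 - 3211
= -2922

-2922


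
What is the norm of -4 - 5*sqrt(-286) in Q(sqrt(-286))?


N(a + b*sqrt(d)) = a^2 - d*b^2
= (-4)^2 - (-286)*(-5)^2
= 16 + 7150
= 7166

7166


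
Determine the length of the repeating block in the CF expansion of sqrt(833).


Run the CF algorithm for sqrt(833).
a_0 = floor(sqrt(833)) = 28; set m_0=0, q_0=1.
Recurrence: m' = q*a - m,  q' = (d - m'^2)/q,  a' = floor((a_0 + m')/q').
  step 1: m=28, q=49, a=1
  step 2: m=21, q=8, a=6
  step 3: m=27, q=13, a=4
  step 4: m=25, q=16, a=3
  step 5: m=23, q=19, a=2
  step 6: m=15, q=32, a=1
  step 7: m=17, q=17, a=2
  step 8: m=17, q=32, a=1
  step 9: m=15, q=19, a=2
  step 10: m=23, q=16, a=3
  step 11: m=25, q=13, a=4
  step 12: m=27, q=8, a=6
  step 13: m=21, q=49, a=1
  step 14: m=28, q=1, a=56
a_14 = 2*a_0 = 56, so the period closes here.
sqrt(833) = [28; 1, 6, 4, 3, 2, 1, 2, 1, 2, 3, 4, 6, 1, 56]
Period length = 14

14


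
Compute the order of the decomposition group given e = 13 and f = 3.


|D_P| = e * f
= 13 * 3
= 39

39


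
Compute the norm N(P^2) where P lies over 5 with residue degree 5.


N(P^a) = p^(a*f)
= 5^(2*5)
= 5^10
= 9765625

9765625


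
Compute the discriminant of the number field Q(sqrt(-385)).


For K = Q(sqrt(d)) with d squarefree: disc(K) = d if d = 1 mod 4, and disc(K) = 4d if d = 2 or 3 mod 4.
Here d = -385, and d mod 4 = 3.
d = 3 mod 4, not 1 (O_K = Z[sqrt(d)]), so disc(K) = 4d = 4 * (-385) = -1540

-1540


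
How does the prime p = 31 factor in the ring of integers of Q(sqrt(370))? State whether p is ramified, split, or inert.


K = Q(sqrt(370)). Since d mod 4 = 2, disc(K) = 1480.
Check p | disc: 1480 mod 31 = 23.
p does not divide disc. Compute Legendre symbol (d/p):
29^((31-1)/2) mod 31 = -1
(d/p) = -1, so p is inert: (p) stays prime with e=1, f=2, g=1.
Therefore p is inert.

inert


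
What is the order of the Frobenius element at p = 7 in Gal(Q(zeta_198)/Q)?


The Frobenius at p in Gal(Q(zeta_n)/Q) = (Z/nZ)* is the class of p, so its order is ord_198(7), the smallest k >= 1 with 7^k = 1 mod 198.
n = 198 = 2 * 3^2 * 11, phi(198) = 60; the order divides phi(n).
Divisors of 60: 1, 2, 3, 4, 5, 6, 10, 12, 15, 20, 30, 60
Repeated squaring mod 198: 7^1 = 7, 7^2 = 49, 7^4 = 25, 7^8 = 31, 7^16 = 169, 7^32 = 49
Test divisors in increasing order:
  k=1: 7^1 = 7 mod 198
  k=2: 7^2 = 49 mod 198
  k=3: 7^3 = 49 * 7 = 145 mod 198
  k=4: 7^4 = 25 mod 198
  k=5: 7^5 = 25 * 7 = 175 mod 198
  k=6: 7^6 = 25 * 49 = 37 mod 198
  k=10: 7^10 = 31 * 49 = 133 mod 198
  k=12: 7^12 = 31 * 25 = 181 mod 198
  k=15: 7^15 = 31 * 25 * 49 * 7 = 109 mod 198
  k=20: 7^20 = 169 * 25 = 67 mod 198
  k=30: 7^30 = 169 * 31 * 25 * 49 = 1 mod 198  <- first divisor giving 1
Order = 30

30


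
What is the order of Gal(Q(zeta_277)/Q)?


|Gal(Q(zeta_277)/Q)| = phi(277)
= 276

276


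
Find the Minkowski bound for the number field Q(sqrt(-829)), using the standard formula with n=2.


d = -829, d mod 4 = 3, so disc(K) = 4d = -3316; |disc(K)| = 3316
Imaginary quadratic field, so n = 2, s = r2 = 1, r1 = 0
M = (n!/n^n) * (4/pi)^s * sqrt(|disc(K)|) = (2!/2^2) * (4/pi)^1 * sqrt(3316)
= 0.5 * 1.273240 * 57.584720
= 36.6596

36.6596


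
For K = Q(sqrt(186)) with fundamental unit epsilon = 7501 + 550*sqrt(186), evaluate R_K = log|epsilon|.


epsilon = 7501 + 550*sqrt(186)
= 15001.9999
R = ln(15001.9999)
= 9.6159

9.6159


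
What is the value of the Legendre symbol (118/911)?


p = 911 is prime, so compute (118/911) with the reciprocity algorithm (Jacobi-symbol steps: pull out 2s via (2/n), flip via reciprocity, reduce):
  pull out 2: (2/911) = +1  (since 911 mod 8 = 7)
  reciprocity: (59/911) -> -(911/59)
  reduce: (26/59)
  pull out 2: (2/59) = -1  (since 59 mod 8 = 3)
  reciprocity: (13/59) -> +(59/13)
  reduce: (7/13)
  reciprocity: (7/13) -> +(13/7)
  reduce: (6/7)
  pull out 2: (2/7) = +1  (since 7 mod 8 = 7)
  reciprocity: (3/7) -> -(7/3)
  reduce: (1/3)
  (1/3) = 1
Product of signs = -1
(118/911) = -1

-1


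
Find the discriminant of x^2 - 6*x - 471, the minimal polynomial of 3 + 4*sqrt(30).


The element 3 + 4*sqrt(30) has minimal polynomial:
x^2 - 6*x - 471
Discriminant = (-6)^2 - 4*(-471)
= 36 + 1884
= 1920

1920


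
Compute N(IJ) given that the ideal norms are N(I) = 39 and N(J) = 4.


N(IJ) = N(I) * N(J)
= 39 * 4
= 156

156


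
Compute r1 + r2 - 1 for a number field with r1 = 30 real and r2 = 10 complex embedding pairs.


By Dirichlet's unit theorem:
rank = r1 + r2 - 1
= 30 + 10 - 1
= 39

39


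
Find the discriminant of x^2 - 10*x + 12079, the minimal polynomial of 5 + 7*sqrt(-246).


The element 5 + 7*sqrt(-246) has minimal polynomial:
x^2 - 10*x + 12079
Discriminant = (-10)^2 - 4*(12079)
= 100 - 48316
= -48216

-48216


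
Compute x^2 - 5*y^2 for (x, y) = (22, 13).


x^2 - d*y^2
= 22^2 - 5*13^2
= 484 - 845
= -361

-361


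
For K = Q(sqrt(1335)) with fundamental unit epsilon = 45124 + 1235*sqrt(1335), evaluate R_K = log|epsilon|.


epsilon = 45124 + 1235*sqrt(1335)
= 90248.0000
R = ln(90248.0000)
= 11.4103

11.4103


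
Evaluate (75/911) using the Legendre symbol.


p = 911 is prime, so compute (75/911) with the reciprocity algorithm (Jacobi-symbol steps: pull out 2s via (2/n), flip via reciprocity, reduce):
  reciprocity: (75/911) -> -(911/75)
  reduce: (11/75)
  reciprocity: (11/75) -> -(75/11)
  reduce: (9/11)
  reciprocity: (9/11) -> +(11/9)
  reduce: (2/9)
  pull out 2: (2/9) = +1  (since 9 mod 8 = 1)
  (1/9) = 1
Product of signs = 1
(75/911) = 1

1


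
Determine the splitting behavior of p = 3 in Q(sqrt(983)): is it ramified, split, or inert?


K = Q(sqrt(983)). Since d mod 4 = 3, disc(K) = 3932.
Check p | disc: 3932 mod 3 = 2.
p does not divide disc. Compute Legendre symbol (d/p):
2^((3-1)/2) mod 3 = -1
(d/p) = -1, so p is inert: (p) stays prime with e=1, f=2, g=1.
Therefore p is inert.

inert


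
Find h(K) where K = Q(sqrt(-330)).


K = Q(sqrt(-330)). d mod 4 = 2, so D = disc(K) = 4d = -1320
h(K) equals the number of primitive reduced positive-definite forms (a, b, c) = a*x^2 + b*x*y + c*y^2 with b^2 - 4ac = D,
where reduced means |b| <= a <= c, with b >= 0 whenever |b| = a or a = c, and primitive means gcd(a, b, c) = 1.
Reduced forces 3a^2 <= |D| = 1320, so 1 <= a <= 20; b must have the parity of D, and c = (b^2 - D)/(4a) must be an integer >= a.
Enumerate a = 1..20, b in [-a, a]:
  a=1: (1, 0, 330)  [1]
  a=2: (2, 0, 165)  [1]
  a=3: (3, 0, 110)  [1]
  a=4: none
  a=5: (5, 0, 66)  [1]
  a=6: (6, 0, 55)  [1]
  a=7..9: none
  a=10: (10, 0, 33)  [1]
  a=11: (11, 0, 30)  [1]
  a=12..14: none
  a=15: (15, 0, 22)  [1]
  a=16..20: none
Total reduced forms: 1 + 1 + 1 + 1 + 1 + 1 + 1 + 1 = 8
h = 8

8


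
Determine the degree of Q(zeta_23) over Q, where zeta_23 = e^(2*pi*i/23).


The degree equals Euler's totient phi(23).
23 = 23
phi(23) = 22

22


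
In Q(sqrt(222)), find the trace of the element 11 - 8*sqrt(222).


Tr(a + b*sqrt(d)) = (a + b*sqrt(d)) + (a - b*sqrt(d)) = 2a
= 2 * (11)
= 22

22


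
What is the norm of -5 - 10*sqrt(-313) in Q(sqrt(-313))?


N(a + b*sqrt(d)) = a^2 - d*b^2
= (-5)^2 - (-313)*(-10)^2
= 25 + 31300
= 31325

31325


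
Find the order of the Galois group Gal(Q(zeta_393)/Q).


|Gal(Q(zeta_393)/Q)| = phi(393)
= 260

260


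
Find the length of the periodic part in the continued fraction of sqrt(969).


Run the CF algorithm for sqrt(969).
a_0 = floor(sqrt(969)) = 31; set m_0=0, q_0=1.
Recurrence: m' = q*a - m,  q' = (d - m'^2)/q,  a' = floor((a_0 + m')/q').
  step 1: m=31, q=8, a=7
  step 2: m=25, q=43, a=1
  step 3: m=18, q=15, a=3
  step 4: m=27, q=16, a=3
  step 5: m=21, q=33, a=1
  step 6: m=12, q=25, a=1
  step 7: m=13, q=32, a=1
  step 8: m=19, q=19, a=2
  step 9: m=19, q=32, a=1
  step 10: m=13, q=25, a=1
  step 11: m=12, q=33, a=1
  step 12: m=21, q=16, a=3
  step 13: m=27, q=15, a=3
  step 14: m=18, q=43, a=1
  step 15: m=25, q=8, a=7
  step 16: m=31, q=1, a=62
a_16 = 2*a_0 = 62, so the period closes here.
sqrt(969) = [31; 7, 1, 3, 3, 1, 1, 1, 2, 1, 1, 1, 3, 3, 1, 7, 62]
Period length = 16

16


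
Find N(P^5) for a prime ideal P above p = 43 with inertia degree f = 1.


N(P^a) = p^(a*f)
= 43^(5*1)
= 43^5
= 147008443

147008443


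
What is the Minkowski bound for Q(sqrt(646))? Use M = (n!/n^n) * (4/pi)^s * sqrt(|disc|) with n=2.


d = 646, d mod 4 = 2, so disc(K) = 4d = 2584; |disc(K)| = 2584
Real quadratic field, so n = 2, s = r2 = 0, r1 = 2
M = (n!/n^n) * (4/pi)^s * sqrt(|disc(K)|) = (2!/2^2) * (4/pi)^0 * sqrt(2584)
= 0.5 * 1.000000 * 50.833060
= 25.4165

25.4165


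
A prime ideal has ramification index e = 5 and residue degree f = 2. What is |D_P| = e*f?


|D_P| = e * f
= 5 * 2
= 10

10


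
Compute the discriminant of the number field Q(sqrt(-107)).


For K = Q(sqrt(d)) with d squarefree: disc(K) = d if d = 1 mod 4, and disc(K) = 4d if d = 2 or 3 mod 4.
Here d = -107, and d mod 4 = 1.
d = 1 mod 4 (O_K = Z[(1+sqrt(d))/2]), so disc(K) = d = -107

-107


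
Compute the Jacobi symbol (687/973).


Compute (687/973) via quadratic reciprocity:
  reciprocity: (687/973) -> +(973/687)
  reduce: (286/687)
  pull out 2: (2/687) = +1  (since 687 mod 8 = 7)
  reciprocity: (143/687) -> -(687/143)
  reduce: (115/143)
  reciprocity: (115/143) -> -(143/115)
  reduce: (28/115)
  pull out 2: (2/115) = -1  (since 115 mod 8 = 3)
  pull out 2: (2/115) = -1  (since 115 mod 8 = 3)
  reciprocity: (7/115) -> -(115/7)
  reduce: (3/7)
  reciprocity: (3/7) -> -(7/3)
  reduce: (1/3)
  (1/3) = 1
Product of signs = 1

1


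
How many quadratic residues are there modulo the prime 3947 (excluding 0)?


For prime p, the number of non-zero quadratic residues is (p-1)/2.
= (3947-1)/2
= 1973

1973


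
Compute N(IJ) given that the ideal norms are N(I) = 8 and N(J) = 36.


N(IJ) = N(I) * N(J)
= 8 * 36
= 288

288


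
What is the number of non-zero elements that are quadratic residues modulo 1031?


For prime p, the number of non-zero quadratic residues is (p-1)/2.
= (1031-1)/2
= 515

515


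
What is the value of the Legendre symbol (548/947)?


p = 947 is prime, so compute (548/947) with the reciprocity algorithm (Jacobi-symbol steps: pull out 2s via (2/n), flip via reciprocity, reduce):
  pull out 2: (2/947) = -1  (since 947 mod 8 = 3)
  pull out 2: (2/947) = -1  (since 947 mod 8 = 3)
  reciprocity: (137/947) -> +(947/137)
  reduce: (125/137)
  reciprocity: (125/137) -> +(137/125)
  reduce: (12/125)
  pull out 2: (2/125) = -1  (since 125 mod 8 = 5)
  pull out 2: (2/125) = -1  (since 125 mod 8 = 5)
  reciprocity: (3/125) -> +(125/3)
  reduce: (2/3)
  pull out 2: (2/3) = -1  (since 3 mod 8 = 3)
  (1/3) = 1
Product of signs = -1
(548/947) = -1

-1


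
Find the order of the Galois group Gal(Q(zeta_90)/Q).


|Gal(Q(zeta_90)/Q)| = phi(90)
= 24

24


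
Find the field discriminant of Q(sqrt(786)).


For K = Q(sqrt(d)) with d squarefree: disc(K) = d if d = 1 mod 4, and disc(K) = 4d if d = 2 or 3 mod 4.
Here d = 786, and d mod 4 = 2.
d = 2 mod 4, not 1 (O_K = Z[sqrt(d)]), so disc(K) = 4d = 4 * (786) = 3144

3144


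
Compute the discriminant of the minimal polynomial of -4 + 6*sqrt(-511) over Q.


The element -4 + 6*sqrt(-511) has minimal polynomial:
x^2 + 8*x + 18412
Discriminant = (8)^2 - 4*(18412)
= 64 - 73648
= -73584

-73584


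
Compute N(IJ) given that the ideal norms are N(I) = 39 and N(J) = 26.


N(IJ) = N(I) * N(J)
= 39 * 26
= 1014

1014


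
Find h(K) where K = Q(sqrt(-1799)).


K = Q(sqrt(-1799)). d mod 4 = 1, so D = disc(K) = d = -1799
h(K) equals the number of primitive reduced positive-definite forms (a, b, c) = a*x^2 + b*x*y + c*y^2 with b^2 - 4ac = D,
where reduced means |b| <= a <= c, with b >= 0 whenever |b| = a or a = c, and primitive means gcd(a, b, c) = 1.
Reduced forces 3a^2 <= |D| = 1799, so 1 <= a <= 24; b must have the parity of D, and c = (b^2 - D)/(4a) must be an integer >= a.
Enumerate a = 1..24, b in [-a, a]:
  a=1: (1, 1, 450)  [1]
  a=2: (2, -1, 225), (2, 1, 225)  [2]
  a=3: (3, -1, 150), (3, 1, 150)  [2]
  a=4: (4, -3, 113), (4, 3, 113)  [2]
  a=5: (5, -1, 90), (5, 1, 90)  [2]
  a=6: (6, -5, 76), (6, -1, 75), (6, 1, 75), (6, 5, 76)  [4]
  a=7: (7, 7, 66)  [1]
  a=8: (8, -5, 57), (8, 5, 57)  [2]
  a=9: (9, -1, 50), (9, 1, 50)  [2]
  a=10: (10, -9, 47), (10, -1, 45), (10, 1, 45), (10, 9, 47)  [4]
  a=11: (11, -7, 42), (11, 7, 42)  [2]
  a=12: (12, -11, 40), (12, -5, 38), (12, 5, 38), (12, 11, 40)  [4]
  a=13: none
  a=14: (14, -7, 33), (14, 7, 33)  [2]
  a=15: (15, -11, 32), (15, -1, 30), (15, 1, 30), (15, 11, 32)  [4]
  a=16: (16, -11, 30), (16, 11, 30)  [2]
  a=17: none
  a=18: (18, -17, 29), (18, -1, 25), (18, 1, 25), (18, 17, 29)  [4]
  a=19: (19, -5, 24), (19, 5, 24)  [2]
  a=20: (20, -19, 27), (20, -11, 24), (20, 11, 24), (20, 19, 27)  [4]
  a=21: (21, -7, 22), (21, 7, 22)  [2]
  a=22: (22, -15, 23), (22, 15, 23)  [2]
  a=23..24: none
Total reduced forms: 1 + 2 + 2 + 2 + 2 + 4 + 1 + 2 + 2 + 4 + 2 + 4 + 2 + 4 + 2 + 4 + 2 + 4 + 2 + 2 = 50
h = 50

50


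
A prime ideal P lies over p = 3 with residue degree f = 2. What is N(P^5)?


N(P^a) = p^(a*f)
= 3^(5*2)
= 3^10
= 59049

59049


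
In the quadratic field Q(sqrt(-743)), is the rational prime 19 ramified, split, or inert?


K = Q(sqrt(-743)). Since d mod 4 = 1, disc(K) = -743.
Check p | disc: -743 mod 19 = 17.
p does not divide disc. Compute Legendre symbol (d/p):
17^((19-1)/2) mod 19 = 1
(d/p) = 1, so p splits: (p) = P*P' with e=1, f=1, g=2.
Therefore p is split.

split


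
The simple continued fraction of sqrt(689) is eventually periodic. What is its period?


Run the CF algorithm for sqrt(689).
a_0 = floor(sqrt(689)) = 26; set m_0=0, q_0=1.
Recurrence: m' = q*a - m,  q' = (d - m'^2)/q,  a' = floor((a_0 + m')/q').
  step 1: m=26, q=13, a=4
  step 2: m=26, q=1, a=52
a_2 = 2*a_0 = 52, so the period closes here.
sqrt(689) = [26; 4, 52]
Period length = 2

2


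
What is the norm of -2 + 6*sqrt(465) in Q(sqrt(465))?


N(a + b*sqrt(d)) = a^2 - d*b^2
= (-2)^2 - (465)*(6)^2
= 4 - 16740
= -16736

-16736


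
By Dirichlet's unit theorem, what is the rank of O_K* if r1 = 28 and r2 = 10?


By Dirichlet's unit theorem:
rank = r1 + r2 - 1
= 28 + 10 - 1
= 37

37


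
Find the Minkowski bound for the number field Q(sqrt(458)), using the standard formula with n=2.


d = 458, d mod 4 = 2, so disc(K) = 4d = 1832; |disc(K)| = 1832
Real quadratic field, so n = 2, s = r2 = 0, r1 = 2
M = (n!/n^n) * (4/pi)^s * sqrt(|disc(K)|) = (2!/2^2) * (4/pi)^0 * sqrt(1832)
= 0.5 * 1.000000 * 42.801869
= 21.4009

21.4009


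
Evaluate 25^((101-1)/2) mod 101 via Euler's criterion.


p = 101 is prime and the exponent is (p-1)/2 = 50, so by Euler's criterion 25^50 = (25/101) = +1 or -1 mod 101.
Compute by square-and-multiply:
  50 = 32 + 16 + 2 (binary 110010)
  Repeated squaring mod 101: 25^1 = 25, 25^2 = 19, 25^4 = 58, 25^8 = 31, 25^16 = 52, 25^32 = 78
  25^50 = 25^32 * 25^16 * 25^2 = 78 * 52 * 19 mod 101
    78 * 52 = 4056 = 16 mod 101
    16 * 19 = 304 = 1 mod 101
  25^50 = 1 mod 101
Result 1: 25 is a quadratic residue mod 101.
25^50 mod 101 = 1

1


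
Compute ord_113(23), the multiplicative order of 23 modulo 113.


We want ord_113(23), the smallest k >= 1 with 23^k = 1 mod 113.
n = 113 = 113, phi(113) = 112; the order divides phi(n).
Divisors of 112: 1, 2, 4, 7, 8, 14, 16, 28, 56, 112
Repeated squaring mod 113: 23^1 = 23, 23^2 = 77, 23^4 = 53, 23^8 = 97, 23^16 = 30, 23^32 = 109, 23^64 = 16
Test divisors in increasing order:
  k=1: 23^1 = 23 mod 113
  k=2: 23^2 = 77 mod 113
  k=4: 23^4 = 53 mod 113
  k=7: 23^7 = 53 * 77 * 23 = 73 mod 113
  k=8: 23^8 = 97 mod 113
  k=14: 23^14 = 97 * 53 * 77 = 18 mod 113
  k=16: 23^16 = 30 mod 113
  k=28: 23^28 = 30 * 97 * 53 = 98 mod 113
  k=56: 23^56 = 109 * 30 * 97 = 112 mod 113
  k=112: 23^112 = 16 * 109 * 30 = 1 mod 113  <- first divisor giving 1
Order = 112

112


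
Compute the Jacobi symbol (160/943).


Compute (160/943) via quadratic reciprocity:
  pull out 2: (2/943) = +1  (since 943 mod 8 = 7)
  pull out 2: (2/943) = +1  (since 943 mod 8 = 7)
  pull out 2: (2/943) = +1  (since 943 mod 8 = 7)
  pull out 2: (2/943) = +1  (since 943 mod 8 = 7)
  pull out 2: (2/943) = +1  (since 943 mod 8 = 7)
  reciprocity: (5/943) -> +(943/5)
  reduce: (3/5)
  reciprocity: (3/5) -> +(5/3)
  reduce: (2/3)
  pull out 2: (2/3) = -1  (since 3 mod 8 = 3)
  (1/3) = 1
Product of signs = -1

-1


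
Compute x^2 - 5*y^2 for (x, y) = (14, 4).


x^2 - d*y^2
= 14^2 - 5*4^2
= 196 - 80
= 116

116


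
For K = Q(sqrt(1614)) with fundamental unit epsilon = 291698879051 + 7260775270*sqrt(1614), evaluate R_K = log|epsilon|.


epsilon = 291698879051 + 7260775270*sqrt(1614)
= 5.8340e+11
R = ln(5.8340e+11)
= 27.0921

27.0921


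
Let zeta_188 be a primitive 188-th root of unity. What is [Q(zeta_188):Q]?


The degree equals Euler's totient phi(188).
188 = 2^2 * 47
phi(188) = 92

92


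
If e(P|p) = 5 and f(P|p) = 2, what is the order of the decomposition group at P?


|D_P| = e * f
= 5 * 2
= 10

10


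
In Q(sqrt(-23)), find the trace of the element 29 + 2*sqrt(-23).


Tr(a + b*sqrt(d)) = (a + b*sqrt(d)) + (a - b*sqrt(d)) = 2a
= 2 * (29)
= 58

58


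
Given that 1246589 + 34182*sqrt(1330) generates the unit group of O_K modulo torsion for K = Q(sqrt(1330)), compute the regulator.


epsilon = 1246589 + 34182*sqrt(1330)
= 2.4932e+06
R = ln(2.4932e+06)
= 14.7291

14.7291


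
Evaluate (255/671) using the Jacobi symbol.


Compute (255/671) via quadratic reciprocity:
  reciprocity: (255/671) -> -(671/255)
  reduce: (161/255)
  reciprocity: (161/255) -> +(255/161)
  reduce: (94/161)
  pull out 2: (2/161) = +1  (since 161 mod 8 = 1)
  reciprocity: (47/161) -> +(161/47)
  reduce: (20/47)
  pull out 2: (2/47) = +1  (since 47 mod 8 = 7)
  pull out 2: (2/47) = +1  (since 47 mod 8 = 7)
  reciprocity: (5/47) -> +(47/5)
  reduce: (2/5)
  pull out 2: (2/5) = -1  (since 5 mod 8 = 5)
  (1/5) = 1
Product of signs = 1

1


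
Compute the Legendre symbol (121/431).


p = 431 is prime, so compute (121/431) with the reciprocity algorithm (Jacobi-symbol steps: pull out 2s via (2/n), flip via reciprocity, reduce):
  reciprocity: (121/431) -> +(431/121)
  reduce: (68/121)
  pull out 2: (2/121) = +1  (since 121 mod 8 = 1)
  pull out 2: (2/121) = +1  (since 121 mod 8 = 1)
  reciprocity: (17/121) -> +(121/17)
  reduce: (2/17)
  pull out 2: (2/17) = +1  (since 17 mod 8 = 1)
  (1/17) = 1
Product of signs = 1
(121/431) = 1

1


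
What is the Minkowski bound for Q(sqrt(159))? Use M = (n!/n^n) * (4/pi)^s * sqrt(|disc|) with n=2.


d = 159, d mod 4 = 3, so disc(K) = 4d = 636; |disc(K)| = 636
Real quadratic field, so n = 2, s = r2 = 0, r1 = 2
M = (n!/n^n) * (4/pi)^s * sqrt(|disc(K)|) = (2!/2^2) * (4/pi)^0 * sqrt(636)
= 0.5 * 1.000000 * 25.219040
= 12.6095

12.6095


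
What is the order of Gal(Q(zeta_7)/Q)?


|Gal(Q(zeta_7)/Q)| = phi(7)
= 6

6


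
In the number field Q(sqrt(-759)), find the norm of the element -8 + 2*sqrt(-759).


N(a + b*sqrt(d)) = a^2 - d*b^2
= (-8)^2 - (-759)*(2)^2
= 64 + 3036
= 3100

3100


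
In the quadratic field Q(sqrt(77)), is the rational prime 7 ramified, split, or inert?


K = Q(sqrt(77)). Since d mod 4 = 1, disc(K) = 77.
Check p | disc: 77 mod 7 = 0.
p divides disc, so p ramifies: (p) = P^2 with e=2, f=1, g=1.
Therefore p is ramified.

ramified


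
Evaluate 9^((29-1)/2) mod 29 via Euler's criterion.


p = 29 is prime and the exponent is (p-1)/2 = 14, so by Euler's criterion 9^14 = (9/29) = +1 or -1 mod 29.
Compute by square-and-multiply:
  14 = 8 + 4 + 2 (binary 1110)
  Repeated squaring mod 29: 9^1 = 9, 9^2 = 23, 9^4 = 7, 9^8 = 20
  9^14 = 9^8 * 9^4 * 9^2 = 20 * 7 * 23 mod 29
    20 * 7 = 140 = 24 mod 29
    24 * 23 = 552 = 1 mod 29
  9^14 = 1 mod 29
Result 1: 9 is a quadratic residue mod 29.
9^14 mod 29 = 1

1


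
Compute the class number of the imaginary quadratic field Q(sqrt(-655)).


K = Q(sqrt(-655)). d mod 4 = 1, so D = disc(K) = d = -655
h(K) equals the number of primitive reduced positive-definite forms (a, b, c) = a*x^2 + b*x*y + c*y^2 with b^2 - 4ac = D,
where reduced means |b| <= a <= c, with b >= 0 whenever |b| = a or a = c, and primitive means gcd(a, b, c) = 1.
Reduced forces 3a^2 <= |D| = 655, so 1 <= a <= 14; b must have the parity of D, and c = (b^2 - D)/(4a) must be an integer >= a.
Enumerate a = 1..14, b in [-a, a]:
  a=1: (1, 1, 164)  [1]
  a=2: (2, -1, 82), (2, 1, 82)  [2]
  a=3: none
  a=4: (4, -1, 41), (4, 1, 41)  [2]
  a=5: (5, 5, 34)  [1]
  a=6..7: none
  a=8: (8, -7, 22), (8, 7, 22)  [2]
  a=9: none
  a=10: (10, -5, 17), (10, 5, 17)  [2]
  a=11: (11, -7, 16), (11, 7, 16)  [2]
  a=12..14: none
Total reduced forms: 1 + 2 + 2 + 1 + 2 + 2 + 2 = 12
h = 12

12


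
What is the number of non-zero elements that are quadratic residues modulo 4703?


For prime p, the number of non-zero quadratic residues is (p-1)/2.
= (4703-1)/2
= 2351

2351


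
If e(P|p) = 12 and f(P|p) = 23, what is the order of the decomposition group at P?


|D_P| = e * f
= 12 * 23
= 276

276


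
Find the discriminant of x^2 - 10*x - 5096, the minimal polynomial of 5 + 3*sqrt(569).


The element 5 + 3*sqrt(569) has minimal polynomial:
x^2 - 10*x - 5096
Discriminant = (-10)^2 - 4*(-5096)
= 100 + 20384
= 20484

20484


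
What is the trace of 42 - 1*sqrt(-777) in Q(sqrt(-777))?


Tr(a + b*sqrt(d)) = (a + b*sqrt(d)) + (a - b*sqrt(d)) = 2a
= 2 * (42)
= 84

84


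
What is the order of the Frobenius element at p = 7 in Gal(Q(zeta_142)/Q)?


The Frobenius at p in Gal(Q(zeta_n)/Q) = (Z/nZ)* is the class of p, so its order is ord_142(7), the smallest k >= 1 with 7^k = 1 mod 142.
n = 142 = 2 * 71, phi(142) = 70; the order divides phi(n).
Divisors of 70: 1, 2, 5, 7, 10, 14, 35, 70
Repeated squaring mod 142: 7^1 = 7, 7^2 = 49, 7^4 = 129, 7^8 = 27, 7^16 = 19, 7^32 = 77, 7^64 = 107
Test divisors in increasing order:
  k=1: 7^1 = 7 mod 142
  k=2: 7^2 = 49 mod 142
  k=5: 7^5 = 129 * 7 = 51 mod 142
  k=7: 7^7 = 129 * 49 * 7 = 85 mod 142
  k=10: 7^10 = 27 * 49 = 45 mod 142
  k=14: 7^14 = 27 * 129 * 49 = 125 mod 142
  k=35: 7^35 = 77 * 49 * 7 = 141 mod 142
  k=70: 7^70 = 107 * 129 * 49 = 1 mod 142  <- first divisor giving 1
Order = 70

70


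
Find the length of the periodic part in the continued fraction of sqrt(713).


Run the CF algorithm for sqrt(713).
a_0 = floor(sqrt(713)) = 26; set m_0=0, q_0=1.
Recurrence: m' = q*a - m,  q' = (d - m'^2)/q,  a' = floor((a_0 + m')/q').
  step 1: m=26, q=37, a=1
  step 2: m=11, q=16, a=2
  step 3: m=21, q=17, a=2
  step 4: m=13, q=32, a=1
  step 5: m=19, q=11, a=4
  step 6: m=25, q=8, a=6
  step 7: m=23, q=23, a=2
  step 8: m=23, q=8, a=6
  step 9: m=25, q=11, a=4
  step 10: m=19, q=32, a=1
  step 11: m=13, q=17, a=2
  step 12: m=21, q=16, a=2
  step 13: m=11, q=37, a=1
  step 14: m=26, q=1, a=52
a_14 = 2*a_0 = 52, so the period closes here.
sqrt(713) = [26; 1, 2, 2, 1, 4, 6, 2, 6, 4, 1, 2, 2, 1, 52]
Period length = 14

14


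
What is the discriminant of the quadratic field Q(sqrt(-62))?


For K = Q(sqrt(d)) with d squarefree: disc(K) = d if d = 1 mod 4, and disc(K) = 4d if d = 2 or 3 mod 4.
Here d = -62, and d mod 4 = 2.
d = 2 mod 4, not 1 (O_K = Z[sqrt(d)]), so disc(K) = 4d = 4 * (-62) = -248

-248


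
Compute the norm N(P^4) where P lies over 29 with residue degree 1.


N(P^a) = p^(a*f)
= 29^(4*1)
= 29^4
= 707281

707281


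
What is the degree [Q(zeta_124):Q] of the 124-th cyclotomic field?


The degree equals Euler's totient phi(124).
124 = 2^2 * 31
phi(124) = 60

60


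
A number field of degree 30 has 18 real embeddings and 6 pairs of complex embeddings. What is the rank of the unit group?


By Dirichlet's unit theorem:
rank = r1 + r2 - 1
= 18 + 6 - 1
= 23

23


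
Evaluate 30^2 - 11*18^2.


x^2 - d*y^2
= 30^2 - 11*18^2
= 900 - 3564
= -2664

-2664


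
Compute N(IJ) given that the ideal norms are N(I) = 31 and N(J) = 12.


N(IJ) = N(I) * N(J)
= 31 * 12
= 372

372


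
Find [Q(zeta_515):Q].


The degree equals Euler's totient phi(515).
515 = 5 * 103
phi(515) = 408

408


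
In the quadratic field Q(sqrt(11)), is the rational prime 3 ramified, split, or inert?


K = Q(sqrt(11)). Since d mod 4 = 3, disc(K) = 44.
Check p | disc: 44 mod 3 = 2.
p does not divide disc. Compute Legendre symbol (d/p):
2^((3-1)/2) mod 3 = -1
(d/p) = -1, so p is inert: (p) stays prime with e=1, f=2, g=1.
Therefore p is inert.

inert


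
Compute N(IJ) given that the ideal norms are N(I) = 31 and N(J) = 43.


N(IJ) = N(I) * N(J)
= 31 * 43
= 1333

1333


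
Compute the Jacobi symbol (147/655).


Compute (147/655) via quadratic reciprocity:
  reciprocity: (147/655) -> -(655/147)
  reduce: (67/147)
  reciprocity: (67/147) -> -(147/67)
  reduce: (13/67)
  reciprocity: (13/67) -> +(67/13)
  reduce: (2/13)
  pull out 2: (2/13) = -1  (since 13 mod 8 = 5)
  (1/13) = 1
Product of signs = -1

-1


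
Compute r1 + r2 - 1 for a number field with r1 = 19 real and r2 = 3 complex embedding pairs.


By Dirichlet's unit theorem:
rank = r1 + r2 - 1
= 19 + 3 - 1
= 21

21


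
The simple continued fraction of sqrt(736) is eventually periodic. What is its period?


Run the CF algorithm for sqrt(736).
a_0 = floor(sqrt(736)) = 27; set m_0=0, q_0=1.
Recurrence: m' = q*a - m,  q' = (d - m'^2)/q,  a' = floor((a_0 + m')/q').
  step 1: m=27, q=7, a=7
  step 2: m=22, q=36, a=1
  step 3: m=14, q=15, a=2
  step 4: m=16, q=32, a=1
  step 5: m=16, q=15, a=2
  step 6: m=14, q=36, a=1
  step 7: m=22, q=7, a=7
  step 8: m=27, q=1, a=54
a_8 = 2*a_0 = 54, so the period closes here.
sqrt(736) = [27; 7, 1, 2, 1, 2, 1, 7, 54]
Period length = 8

8


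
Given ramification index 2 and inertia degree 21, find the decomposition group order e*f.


|D_P| = e * f
= 2 * 21
= 42

42


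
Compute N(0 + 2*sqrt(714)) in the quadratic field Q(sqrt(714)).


N(a + b*sqrt(d)) = a^2 - d*b^2
= (0)^2 - (714)*(2)^2
= 0 - 2856
= -2856

-2856


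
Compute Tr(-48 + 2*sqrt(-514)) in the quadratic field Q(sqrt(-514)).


Tr(a + b*sqrt(d)) = (a + b*sqrt(d)) + (a - b*sqrt(d)) = 2a
= 2 * (-48)
= -96

-96


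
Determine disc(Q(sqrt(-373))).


For K = Q(sqrt(d)) with d squarefree: disc(K) = d if d = 1 mod 4, and disc(K) = 4d if d = 2 or 3 mod 4.
Here d = -373, and d mod 4 = 3.
d = 3 mod 4, not 1 (O_K = Z[sqrt(d)]), so disc(K) = 4d = 4 * (-373) = -1492

-1492


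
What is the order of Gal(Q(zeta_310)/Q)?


|Gal(Q(zeta_310)/Q)| = phi(310)
= 120

120


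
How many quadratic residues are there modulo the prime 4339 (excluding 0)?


For prime p, the number of non-zero quadratic residues is (p-1)/2.
= (4339-1)/2
= 2169

2169


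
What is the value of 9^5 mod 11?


p = 11 is prime and the exponent is (p-1)/2 = 5, so by Euler's criterion 9^5 = (9/11) = +1 or -1 mod 11.
Compute by square-and-multiply:
  5 = 4 + 1 (binary 101)
  Repeated squaring mod 11: 9^1 = 9, 9^2 = 4, 9^4 = 5
  9^5 = 9^4 * 9^1 = 5 * 9 mod 11
    5 * 9 = 45 = 1 mod 11
  9^5 = 1 mod 11
Result 1: 9 is a quadratic residue mod 11.
9^5 mod 11 = 1

1


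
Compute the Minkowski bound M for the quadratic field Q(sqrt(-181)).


d = -181, d mod 4 = 3, so disc(K) = 4d = -724; |disc(K)| = 724
Imaginary quadratic field, so n = 2, s = r2 = 1, r1 = 0
M = (n!/n^n) * (4/pi)^s * sqrt(|disc(K)|) = (2!/2^2) * (4/pi)^1 * sqrt(724)
= 0.5 * 1.273240 * 26.907248
= 17.1297

17.1297


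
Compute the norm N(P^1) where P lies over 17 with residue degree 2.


N(P^a) = p^(a*f)
= 17^(1*2)
= 17^2
= 289

289


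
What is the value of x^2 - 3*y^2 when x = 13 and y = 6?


x^2 - d*y^2
= 13^2 - 3*6^2
= 169 - 108
= 61

61


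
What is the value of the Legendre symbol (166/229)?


p = 229 is prime, so compute (166/229) with the reciprocity algorithm (Jacobi-symbol steps: pull out 2s via (2/n), flip via reciprocity, reduce):
  pull out 2: (2/229) = -1  (since 229 mod 8 = 5)
  reciprocity: (83/229) -> +(229/83)
  reduce: (63/83)
  reciprocity: (63/83) -> -(83/63)
  reduce: (20/63)
  pull out 2: (2/63) = +1  (since 63 mod 8 = 7)
  pull out 2: (2/63) = +1  (since 63 mod 8 = 7)
  reciprocity: (5/63) -> +(63/5)
  reduce: (3/5)
  reciprocity: (3/5) -> +(5/3)
  reduce: (2/3)
  pull out 2: (2/3) = -1  (since 3 mod 8 = 3)
  (1/3) = 1
Product of signs = -1
(166/229) = -1

-1


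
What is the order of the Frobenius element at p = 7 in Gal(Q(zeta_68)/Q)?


The Frobenius at p in Gal(Q(zeta_n)/Q) = (Z/nZ)* is the class of p, so its order is ord_68(7), the smallest k >= 1 with 7^k = 1 mod 68.
n = 68 = 2^2 * 17, phi(68) = 32; the order divides phi(n).
Divisors of 32: 1, 2, 4, 8, 16, 32
Repeated squaring mod 68: 7^1 = 7, 7^2 = 49, 7^4 = 21, 7^8 = 33, 7^16 = 1, 7^32 = 1
Test divisors in increasing order:
  k=1: 7^1 = 7 mod 68
  k=2: 7^2 = 49 mod 68
  k=4: 7^4 = 21 mod 68
  k=8: 7^8 = 33 mod 68
  k=16: 7^16 = 1 mod 68  <- first divisor giving 1
Order = 16

16


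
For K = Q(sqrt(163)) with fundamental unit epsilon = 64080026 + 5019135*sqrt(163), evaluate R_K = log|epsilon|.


epsilon = 64080026 + 5019135*sqrt(163)
= 1.2816e+08
R = ln(1.2816e+08)
= 18.6688

18.6688


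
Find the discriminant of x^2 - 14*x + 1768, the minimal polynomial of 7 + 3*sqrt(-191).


The element 7 + 3*sqrt(-191) has minimal polynomial:
x^2 - 14*x + 1768
Discriminant = (-14)^2 - 4*(1768)
= 196 - 7072
= -6876

-6876


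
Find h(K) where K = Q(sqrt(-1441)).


K = Q(sqrt(-1441)). d mod 4 = 3, so D = disc(K) = 4d = -5764
h(K) equals the number of primitive reduced positive-definite forms (a, b, c) = a*x^2 + b*x*y + c*y^2 with b^2 - 4ac = D,
where reduced means |b| <= a <= c, with b >= 0 whenever |b| = a or a = c, and primitive means gcd(a, b, c) = 1.
Reduced forces 3a^2 <= |D| = 5764, so 1 <= a <= 43; b must have the parity of D, and c = (b^2 - D)/(4a) must be an integer >= a.
Enumerate a = 1..43, b in [-a, a]:
  a=1: (1, 0, 1441)  [1]
  a=2: (2, 2, 721)  [1]
  a=3..4: none
  a=5: (5, -4, 289), (5, 4, 289)  [2]
  a=6: none
  a=7: (7, -2, 206), (7, 2, 206)  [2]
  a=8..9: none
  a=10: (10, -6, 145), (10, 6, 145)  [2]
  a=11: (11, 0, 131)  [1]
  a=12..13: none
  a=14: (14, -2, 103), (14, 2, 103)  [2]
  a=15..16: none
  a=17: (17, -4, 85), (17, 4, 85)  [2]
  a=18..21: none
  a=22: (22, 22, 71)  [1]
  a=23: (23, -20, 67), (23, 20, 67)  [2]
  a=24: none
  a=25: (25, -6, 58), (25, 6, 58)  [2]
  a=26..28: none
  a=29: (29, -6, 50), (29, 6, 50)  [2]
  a=30: none
  a=31: (31, -8, 47), (31, 8, 47)  [2]
  a=32..33: none
  a=34: (34, -30, 49), (34, 30, 49)  [2]
  a=35: (35, -26, 46), (35, -16, 43), (35, 16, 43), (35, 26, 46)  [4]
  a=36..43: none
Total reduced forms: 1 + 1 + 2 + 2 + 2 + 1 + 2 + 2 + 1 + 2 + 2 + 2 + 2 + 2 + 4 = 28
h = 28

28


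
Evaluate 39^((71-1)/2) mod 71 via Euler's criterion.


p = 71 is prime and the exponent is (p-1)/2 = 35, so by Euler's criterion 39^35 = (39/71) = +1 or -1 mod 71.
Compute by square-and-multiply:
  35 = 32 + 2 + 1 (binary 100011)
  Repeated squaring mod 71: 39^1 = 39, 39^2 = 30, 39^4 = 48, 39^8 = 32, 39^16 = 30, 39^32 = 48
  39^35 = 39^32 * 39^2 * 39^1 = 48 * 30 * 39 mod 71
    48 * 30 = 1440 = 20 mod 71
    20 * 39 = 780 = 70 mod 71
  39^35 = 70 mod 71
Result 70 = p - 1 = -1 mod 71: 39 is a quadratic non-residue mod 71. As a residue in [0, p-1] the value is 70.
39^35 mod 71 = 70

70


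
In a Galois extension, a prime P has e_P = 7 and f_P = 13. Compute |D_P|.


|D_P| = e * f
= 7 * 13
= 91

91


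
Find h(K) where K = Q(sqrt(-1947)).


K = Q(sqrt(-1947)). d mod 4 = 1, so D = disc(K) = d = -1947
h(K) equals the number of primitive reduced positive-definite forms (a, b, c) = a*x^2 + b*x*y + c*y^2 with b^2 - 4ac = D,
where reduced means |b| <= a <= c, with b >= 0 whenever |b| = a or a = c, and primitive means gcd(a, b, c) = 1.
Reduced forces 3a^2 <= |D| = 1947, so 1 <= a <= 25; b must have the parity of D, and c = (b^2 - D)/(4a) must be an integer >= a.
Enumerate a = 1..25, b in [-a, a]:
  a=1: (1, 1, 487)  [1]
  a=2: none
  a=3: (3, 3, 163)  [1]
  a=4..10: none
  a=11: (11, 11, 47)  [1]
  a=12: none
  a=13: (13, -9, 39), (13, 9, 39)  [2]
  a=14..16: none
  a=17: (17, -5, 29), (17, 5, 29)  [2]
  a=18..22: none
  a=23: (23, 13, 23)  [1]
  a=24..25: none
Total reduced forms: 1 + 1 + 1 + 2 + 2 + 1 = 8
h = 8

8


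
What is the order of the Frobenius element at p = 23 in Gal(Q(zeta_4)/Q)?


The Frobenius at p in Gal(Q(zeta_n)/Q) = (Z/nZ)* is the class of p, so its order is ord_4(23), the smallest k >= 1 with 23^k = 1 mod 4.
n = 4 = 2^2, phi(4) = 2; the order divides phi(n).
Divisors of 2: 1, 2
Repeated squaring mod 4: 23^1 = 3, 23^2 = 1
Test divisors in increasing order:
  k=1: 23^1 = 3 mod 4
  k=2: 23^2 = 1 mod 4  <- first divisor giving 1
Order = 2

2


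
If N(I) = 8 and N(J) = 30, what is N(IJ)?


N(IJ) = N(I) * N(J)
= 8 * 30
= 240

240


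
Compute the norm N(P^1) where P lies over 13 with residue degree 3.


N(P^a) = p^(a*f)
= 13^(1*3)
= 13^3
= 2197

2197


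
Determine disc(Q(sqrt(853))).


For K = Q(sqrt(d)) with d squarefree: disc(K) = d if d = 1 mod 4, and disc(K) = 4d if d = 2 or 3 mod 4.
Here d = 853, and d mod 4 = 1.
d = 1 mod 4 (O_K = Z[(1+sqrt(d))/2]), so disc(K) = d = 853

853


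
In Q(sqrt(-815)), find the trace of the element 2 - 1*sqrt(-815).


Tr(a + b*sqrt(d)) = (a + b*sqrt(d)) + (a - b*sqrt(d)) = 2a
= 2 * (2)
= 4

4


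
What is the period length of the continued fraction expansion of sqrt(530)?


Run the CF algorithm for sqrt(530).
a_0 = floor(sqrt(530)) = 23; set m_0=0, q_0=1.
Recurrence: m' = q*a - m,  q' = (d - m'^2)/q,  a' = floor((a_0 + m')/q').
  step 1: m=23, q=1, a=46
a_1 = 2*a_0 = 46, so the period closes here.
sqrt(530) = [23; 46]
Period length = 1

1


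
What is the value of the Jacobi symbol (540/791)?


Compute (540/791) via quadratic reciprocity:
  pull out 2: (2/791) = +1  (since 791 mod 8 = 7)
  pull out 2: (2/791) = +1  (since 791 mod 8 = 7)
  reciprocity: (135/791) -> -(791/135)
  reduce: (116/135)
  pull out 2: (2/135) = +1  (since 135 mod 8 = 7)
  pull out 2: (2/135) = +1  (since 135 mod 8 = 7)
  reciprocity: (29/135) -> +(135/29)
  reduce: (19/29)
  reciprocity: (19/29) -> +(29/19)
  reduce: (10/19)
  pull out 2: (2/19) = -1  (since 19 mod 8 = 3)
  reciprocity: (5/19) -> +(19/5)
  reduce: (4/5)
  pull out 2: (2/5) = -1  (since 5 mod 8 = 5)
  pull out 2: (2/5) = -1  (since 5 mod 8 = 5)
  (1/5) = 1
Product of signs = 1

1


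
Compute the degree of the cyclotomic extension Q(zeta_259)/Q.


The degree equals Euler's totient phi(259).
259 = 7 * 37
phi(259) = 216

216


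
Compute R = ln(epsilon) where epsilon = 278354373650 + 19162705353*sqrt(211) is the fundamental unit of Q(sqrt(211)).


epsilon = 278354373650 + 19162705353*sqrt(211)
= 5.5671e+11
R = ln(5.5671e+11)
= 27.0453

27.0453


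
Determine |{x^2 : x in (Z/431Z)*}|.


For prime p, the number of non-zero quadratic residues is (p-1)/2.
= (431-1)/2
= 215

215


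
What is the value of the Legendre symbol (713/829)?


p = 829 is prime, so compute (713/829) with the reciprocity algorithm (Jacobi-symbol steps: pull out 2s via (2/n), flip via reciprocity, reduce):
  reciprocity: (713/829) -> +(829/713)
  reduce: (116/713)
  pull out 2: (2/713) = +1  (since 713 mod 8 = 1)
  pull out 2: (2/713) = +1  (since 713 mod 8 = 1)
  reciprocity: (29/713) -> +(713/29)
  reduce: (17/29)
  reciprocity: (17/29) -> +(29/17)
  reduce: (12/17)
  pull out 2: (2/17) = +1  (since 17 mod 8 = 1)
  pull out 2: (2/17) = +1  (since 17 mod 8 = 1)
  reciprocity: (3/17) -> +(17/3)
  reduce: (2/3)
  pull out 2: (2/3) = -1  (since 3 mod 8 = 3)
  (1/3) = 1
Product of signs = -1
(713/829) = -1

-1


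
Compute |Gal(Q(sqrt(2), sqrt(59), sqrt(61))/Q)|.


The 3 square roots of distinct primes are multiplicatively independent over Q,
so [K:Q] = 2^3 and Gal(K/Q) is isomorphic to (Z/2Z)^3.
|Gal| = 2^3 = 8

8


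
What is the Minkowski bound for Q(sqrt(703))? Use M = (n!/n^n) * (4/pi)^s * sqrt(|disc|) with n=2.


d = 703, d mod 4 = 3, so disc(K) = 4d = 2812; |disc(K)| = 2812
Real quadratic field, so n = 2, s = r2 = 0, r1 = 2
M = (n!/n^n) * (4/pi)^s * sqrt(|disc(K)|) = (2!/2^2) * (4/pi)^0 * sqrt(2812)
= 0.5 * 1.000000 * 53.028294
= 26.5141

26.5141


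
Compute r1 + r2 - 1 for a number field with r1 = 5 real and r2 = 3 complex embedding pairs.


By Dirichlet's unit theorem:
rank = r1 + r2 - 1
= 5 + 3 - 1
= 7

7


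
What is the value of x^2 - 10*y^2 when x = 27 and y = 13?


x^2 - d*y^2
= 27^2 - 10*13^2
= 729 - 1690
= -961

-961


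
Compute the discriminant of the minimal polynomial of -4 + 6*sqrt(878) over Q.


The element -4 + 6*sqrt(878) has minimal polynomial:
x^2 + 8*x - 31592
Discriminant = (8)^2 - 4*(-31592)
= 64 + 126368
= 126432

126432


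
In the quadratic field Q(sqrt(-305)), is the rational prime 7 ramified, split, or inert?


K = Q(sqrt(-305)). Since d mod 4 = 3, disc(K) = -1220.
Check p | disc: -1220 mod 7 = 5.
p does not divide disc. Compute Legendre symbol (d/p):
3^((7-1)/2) mod 7 = -1
(d/p) = -1, so p is inert: (p) stays prime with e=1, f=2, g=1.
Therefore p is inert.

inert


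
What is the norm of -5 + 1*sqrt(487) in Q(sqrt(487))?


N(a + b*sqrt(d)) = a^2 - d*b^2
= (-5)^2 - (487)*(1)^2
= 25 - 487
= -462

-462


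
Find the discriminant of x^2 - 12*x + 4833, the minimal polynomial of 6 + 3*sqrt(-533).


The element 6 + 3*sqrt(-533) has minimal polynomial:
x^2 - 12*x + 4833
Discriminant = (-12)^2 - 4*(4833)
= 144 - 19332
= -19188

-19188


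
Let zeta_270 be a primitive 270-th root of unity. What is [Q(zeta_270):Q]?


The degree equals Euler's totient phi(270).
270 = 2 * 3^3 * 5
phi(270) = 72

72


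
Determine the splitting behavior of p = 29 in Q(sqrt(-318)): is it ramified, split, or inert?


K = Q(sqrt(-318)). Since d mod 4 = 2, disc(K) = -1272.
Check p | disc: -1272 mod 29 = 4.
p does not divide disc. Compute Legendre symbol (d/p):
1^((29-1)/2) mod 29 = 1
(d/p) = 1, so p splits: (p) = P*P' with e=1, f=1, g=2.
Therefore p is split.

split


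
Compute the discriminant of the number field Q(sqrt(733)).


For K = Q(sqrt(d)) with d squarefree: disc(K) = d if d = 1 mod 4, and disc(K) = 4d if d = 2 or 3 mod 4.
Here d = 733, and d mod 4 = 1.
d = 1 mod 4 (O_K = Z[(1+sqrt(d))/2]), so disc(K) = d = 733

733


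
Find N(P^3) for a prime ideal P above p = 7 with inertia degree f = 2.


N(P^a) = p^(a*f)
= 7^(3*2)
= 7^6
= 117649

117649


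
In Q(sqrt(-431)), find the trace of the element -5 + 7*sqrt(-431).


Tr(a + b*sqrt(d)) = (a + b*sqrt(d)) + (a - b*sqrt(d)) = 2a
= 2 * (-5)
= -10

-10
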